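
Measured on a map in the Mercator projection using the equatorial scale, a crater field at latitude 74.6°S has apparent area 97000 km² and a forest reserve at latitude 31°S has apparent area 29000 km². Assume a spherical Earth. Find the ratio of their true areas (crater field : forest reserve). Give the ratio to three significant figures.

Since Mercator area scale is 1/cos²φ, the true area equals the apparent area multiplied by cos²φ.
True area of crater field: 97000 × cos²(74.6°) = 97000 × 0.07052 = 6840 km².
True area of forest reserve: 29000 × cos²(31°) = 29000 × 0.7347 = 21310 km².
Ratio = 6840 / 21310 ≈ 0.321.

0.321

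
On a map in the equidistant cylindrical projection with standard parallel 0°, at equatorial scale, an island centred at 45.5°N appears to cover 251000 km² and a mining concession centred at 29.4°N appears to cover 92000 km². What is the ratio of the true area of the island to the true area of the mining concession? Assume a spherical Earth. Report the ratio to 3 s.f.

2.19

On the plate carrée, areal scale = h·k = 1 × sec φ, so true area = apparent × cos φ.
True area of island: 251000 × cos(45.5°) = 251000 × 0.7009 = 175900 km².
True area of mining concession: 92000 × cos(29.4°) = 92000 × 0.8712 = 80150 km².
Ratio = 175900 / 80150 ≈ 2.19.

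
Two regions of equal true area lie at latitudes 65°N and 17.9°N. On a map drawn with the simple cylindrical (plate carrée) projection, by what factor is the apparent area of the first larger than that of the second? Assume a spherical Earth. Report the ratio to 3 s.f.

2.25

For the equirectangular projection with φ₀ = 0 (plate carrée), h = 1 along meridians and k = sec φ along parallels.
Areal scale at 65°: h·k = 1.000 × 2.366 = 2.366.
Areal scale at 17.9°: h·k = 1.000 × 1.051 = 1.051.
Ratio = 2.366/1.051 ≈ 2.25.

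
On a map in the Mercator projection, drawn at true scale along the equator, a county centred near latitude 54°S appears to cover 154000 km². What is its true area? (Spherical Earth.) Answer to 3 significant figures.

The Mercator projection is conformal; its linear scale factor is the same in every direction and equals sec φ = 1/cos φ.
Areal scale = k² = sec²φ = 1/cos²(54°) = 1/0.5878² = 2.894.
True area = apparent / (areal scale) = 154000 / 2.894 ≈ 53200 km².

53200 km²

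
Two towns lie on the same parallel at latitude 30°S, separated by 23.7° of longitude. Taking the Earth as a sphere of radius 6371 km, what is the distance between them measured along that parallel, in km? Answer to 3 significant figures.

2280 km

Arc length along a parallel = R cos φ · Δλ (with Δλ in radians).
= 6371 × cos 30° × (23.7° × π/180) = 6371 × 0.8660 × 0.4136 ≈ 2280 km.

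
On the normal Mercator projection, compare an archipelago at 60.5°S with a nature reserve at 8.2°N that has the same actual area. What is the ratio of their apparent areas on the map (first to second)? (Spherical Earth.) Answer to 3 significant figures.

Mercator is conformal with k = sec φ, so areal scale = k² = sec²φ.
At 60.5°: sec²(60.5°) = 1/0.4924² = 4.124.
At 8.2°: sec²(8.2°) = 1/0.9898² = 1.021.
Ratio = 4.124/1.021 = cos²(8.2°)/cos²(60.5°) ≈ 4.04.

4.04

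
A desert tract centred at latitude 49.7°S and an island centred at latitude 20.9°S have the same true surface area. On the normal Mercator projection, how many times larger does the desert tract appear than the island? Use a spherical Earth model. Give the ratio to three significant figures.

On Mercator, area is exaggerated by sec²φ = 1/cos²φ.
At 49.7°: sec²(49.7°) = 1/0.6468² = 2.390.
At 20.9°: sec²(20.9°) = 1/0.9342² = 1.146.
Ratio = 2.390/1.146 = cos²(20.9°)/cos²(49.7°) ≈ 2.09.

2.09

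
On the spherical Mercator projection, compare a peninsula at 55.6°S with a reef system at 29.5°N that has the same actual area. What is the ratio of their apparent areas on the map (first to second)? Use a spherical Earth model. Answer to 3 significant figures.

Mercator areal scale is sec²φ.
At 55.6°: sec²(55.6°) = 1/0.5650² = 3.133.
At 29.5°: sec²(29.5°) = 1/0.8704² = 1.320.
Ratio = 3.133/1.320 = cos²(29.5°)/cos²(55.6°) ≈ 2.37.

2.37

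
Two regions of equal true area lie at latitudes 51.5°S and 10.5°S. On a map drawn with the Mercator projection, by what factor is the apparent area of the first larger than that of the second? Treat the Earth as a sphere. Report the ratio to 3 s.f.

Mercator is conformal with k = sec φ, so areal scale = k² = sec²φ.
At 51.5°: sec²(51.5°) = 1/0.6225² = 2.580.
At 10.5°: sec²(10.5°) = 1/0.9833² = 1.034.
Ratio = 2.580/1.034 = cos²(10.5°)/cos²(51.5°) ≈ 2.49.

2.49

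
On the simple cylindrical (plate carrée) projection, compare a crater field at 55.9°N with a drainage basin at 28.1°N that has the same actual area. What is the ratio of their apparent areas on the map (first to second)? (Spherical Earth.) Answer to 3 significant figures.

For the equirectangular projection with φ₀ = 0 (plate carrée), h = 1 along meridians and k = sec φ along parallels.
Areal scale at 55.9°: h·k = 1.000 × 1.784 = 1.784.
Areal scale at 28.1°: h·k = 1.000 × 1.134 = 1.134.
Ratio = 1.784/1.134 ≈ 1.57.

1.57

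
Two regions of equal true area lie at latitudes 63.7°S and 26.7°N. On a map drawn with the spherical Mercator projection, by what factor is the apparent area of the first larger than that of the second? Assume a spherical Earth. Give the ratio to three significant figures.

On Mercator, area is exaggerated by sec²φ = 1/cos²φ.
At 63.7°: sec²(63.7°) = 1/0.4431² = 5.094.
At 26.7°: sec²(26.7°) = 1/0.8934² = 1.253.
Ratio = 5.094/1.253 = cos²(26.7°)/cos²(63.7°) ≈ 4.07.

4.07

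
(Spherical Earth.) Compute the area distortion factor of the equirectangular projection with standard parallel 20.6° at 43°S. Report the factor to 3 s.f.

1.28

With standard parallel φ₀ = 20.6°, the equirectangular projection gives x = Rλ cos φ₀, y = Rφ, so h = 1 and k = cos 20.6° / cos φ.
Areal scale = h·k = 1 × cos φ₀ / cos φ; at 43°, h = 1.000, k = 1.280, so h·k = 1.280.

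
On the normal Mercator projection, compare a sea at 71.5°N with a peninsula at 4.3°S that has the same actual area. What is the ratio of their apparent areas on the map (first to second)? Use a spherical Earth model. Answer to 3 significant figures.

Mercator areal scale is sec²φ.
At 71.5°: sec²(71.5°) = 1/0.3173² = 9.932.
At 4.3°: sec²(4.3°) = 1/0.9972² = 1.006.
Ratio = 9.932/1.006 = cos²(4.3°)/cos²(71.5°) ≈ 9.88.

9.88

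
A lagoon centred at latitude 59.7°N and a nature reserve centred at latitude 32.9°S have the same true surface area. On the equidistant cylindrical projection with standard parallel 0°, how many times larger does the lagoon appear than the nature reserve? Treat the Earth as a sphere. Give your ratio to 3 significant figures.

1.66

Plate carrée maps x = Rλ, y = Rφ. The meridian scale is h = 1 and the parallel scale is k = 1/cos φ = sec φ.
Areal scale at 59.7°: h·k = 1.000 × 1.982 = 1.982.
Areal scale at 32.9°: h·k = 1.000 × 1.191 = 1.191.
Ratio = 1.982/1.191 ≈ 1.66.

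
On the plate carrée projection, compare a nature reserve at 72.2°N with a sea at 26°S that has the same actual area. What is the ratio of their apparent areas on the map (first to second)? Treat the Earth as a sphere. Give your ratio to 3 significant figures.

Plate carrée maps x = Rλ, y = Rφ. The meridian scale is h = 1 and the parallel scale is k = 1/cos φ = sec φ.
Areal scale at 72.2°: h·k = 1.000 × 3.271 = 3.271.
Areal scale at 26°: h·k = 1.000 × 1.113 = 1.113.
Ratio = 3.271/1.113 ≈ 2.94.

2.94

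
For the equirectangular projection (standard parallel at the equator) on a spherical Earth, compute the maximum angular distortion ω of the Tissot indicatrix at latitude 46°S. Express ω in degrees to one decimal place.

20.8°

For the equirectangular projection with φ₀ = 0 (plate carrée), h = 1 along meridians and k = sec φ along parallels.
At 46°: h = 1.000, k = 1.440; principal scales a = 1.440, b = 1.000.
sin(ω/2) = (a − b)/(a + b) = 0.4396/2.440 = 0.1802, so ω = 2 arcsin(0.1802) ≈ 20.8°.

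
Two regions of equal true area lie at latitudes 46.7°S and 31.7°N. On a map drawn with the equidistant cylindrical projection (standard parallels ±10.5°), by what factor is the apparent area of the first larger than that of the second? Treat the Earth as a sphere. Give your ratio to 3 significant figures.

In the equirectangular projection with standard parallel φ₀ = 10.5° (x = Rλ cos φ₀, y = Rφ), meridians are true-scale (h = 1) and the parallel scale is k = cos φ₀ / cos φ.
Areal scale at 46.7°: h·k = 1.000 × 1.434 = 1.434.
Areal scale at 31.7°: h·k = 1.000 × 1.156 = 1.156.
Ratio = 1.434/1.156 ≈ 1.24.

1.24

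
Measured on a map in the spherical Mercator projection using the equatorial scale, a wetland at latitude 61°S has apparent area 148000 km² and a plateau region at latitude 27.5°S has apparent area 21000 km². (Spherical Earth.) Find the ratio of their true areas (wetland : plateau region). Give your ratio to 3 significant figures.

On Mercator the areal scale is sec²φ, so true area = apparent × cos²φ.
True area of wetland: 148000 × cos²(61°) = 148000 × 0.2350 = 34790 km².
True area of plateau region: 21000 × cos²(27.5°) = 21000 × 0.7868 = 16520 km².
Ratio = 34790 / 16520 ≈ 2.11.

2.11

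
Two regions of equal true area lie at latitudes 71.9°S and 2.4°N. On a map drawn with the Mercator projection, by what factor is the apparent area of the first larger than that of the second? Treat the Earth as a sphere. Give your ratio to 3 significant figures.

Mercator is conformal with k = sec φ, so areal scale = k² = sec²φ.
At 71.9°: sec²(71.9°) = 1/0.3107² = 10.36.
At 2.4°: sec²(2.4°) = 1/0.9991² = 1.002.
Ratio = 10.36/1.002 = cos²(2.4°)/cos²(71.9°) ≈ 10.3.

10.3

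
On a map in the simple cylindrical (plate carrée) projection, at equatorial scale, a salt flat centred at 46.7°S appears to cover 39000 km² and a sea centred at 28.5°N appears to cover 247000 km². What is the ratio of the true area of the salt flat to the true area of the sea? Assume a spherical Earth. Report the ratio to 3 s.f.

On the plate carrée, areal scale = h·k = 1 × sec φ, so true area = apparent × cos φ.
True area of salt flat: 39000 × cos(46.7°) = 39000 × 0.6858 = 26750 km².
True area of sea: 247000 × cos(28.5°) = 247000 × 0.8788 = 217100 km².
Ratio = 26750 / 217100 ≈ 0.123.

0.123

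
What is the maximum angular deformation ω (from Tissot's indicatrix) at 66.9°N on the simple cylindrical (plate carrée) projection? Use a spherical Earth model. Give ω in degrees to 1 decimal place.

For the equirectangular projection with φ₀ = 0 (plate carrée), h = 1 along meridians and k = sec φ along parallels.
At 66.9°: h = 1.000, k = 2.549; principal scales a = 2.549, b = 1.000.
sin(ω/2) = (a − b)/(a + b) = 1.549/3.549 = 0.4364, so ω = 2 arcsin(0.4364) ≈ 51.8°.

51.8°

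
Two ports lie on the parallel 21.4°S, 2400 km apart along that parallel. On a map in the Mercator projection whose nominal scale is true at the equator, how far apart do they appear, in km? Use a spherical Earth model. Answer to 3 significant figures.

For Mercator, h = k = sec φ (a conformal cylindrical projection has a single point scale, 1/cos φ).
Along the parallel, k = sec 21.4° = 1/0.9311 = 1.074.
Map distance = 2400 × 1.074 ≈ 2580 km.

2580 km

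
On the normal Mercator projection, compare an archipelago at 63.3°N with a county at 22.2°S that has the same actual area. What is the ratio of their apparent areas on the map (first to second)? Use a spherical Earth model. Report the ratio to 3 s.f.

On Mercator, area is exaggerated by sec²φ = 1/cos²φ.
At 63.3°: sec²(63.3°) = 1/0.4493² = 4.953.
At 22.2°: sec²(22.2°) = 1/0.9259² = 1.167.
Ratio = 4.953/1.167 = cos²(22.2°)/cos²(63.3°) ≈ 4.25.

4.25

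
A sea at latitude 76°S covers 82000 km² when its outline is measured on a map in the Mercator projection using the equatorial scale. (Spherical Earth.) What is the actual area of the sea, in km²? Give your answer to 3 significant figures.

The Mercator projection is conformal; its linear scale factor is the same in every direction and equals sec φ = 1/cos φ.
Areal scale = k² = sec²φ = 1/cos²(76°) = 1/0.2419² = 17.09.
True area = apparent / (areal scale) = 82000 / 17.09 ≈ 4800 km².

4800 km²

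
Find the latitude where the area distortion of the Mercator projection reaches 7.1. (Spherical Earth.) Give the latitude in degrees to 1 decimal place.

68.0°

Mercator areal scale is sec²φ.
sec²φ = 7.1  ⇒  cos²φ = 0.1408  ⇒  cos φ = 0.3753.
φ = arccos(0.3753) ≈ 68.0°.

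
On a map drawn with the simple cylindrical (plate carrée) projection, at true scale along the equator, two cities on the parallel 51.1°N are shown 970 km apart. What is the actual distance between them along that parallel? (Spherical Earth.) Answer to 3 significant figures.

609 km

For the equirectangular projection with φ₀ = 0 (plate carrée), h = 1 along meridians and k = sec φ along parallels.
Along the parallel at 51.1°, map distances are exaggerated by k = sec 51.1° = 1.592.
True distance = 970 / 1.592 = 970 × cos 51.1° ≈ 609 km.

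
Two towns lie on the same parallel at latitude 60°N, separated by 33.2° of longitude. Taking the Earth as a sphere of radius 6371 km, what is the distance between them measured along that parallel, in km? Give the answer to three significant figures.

1850 km

Arc length along a parallel = R cos φ · Δλ (with Δλ in radians).
= 6371 × cos 60° × (33.2° × π/180) = 6371 × 0.5000 × 0.5794 ≈ 1850 km.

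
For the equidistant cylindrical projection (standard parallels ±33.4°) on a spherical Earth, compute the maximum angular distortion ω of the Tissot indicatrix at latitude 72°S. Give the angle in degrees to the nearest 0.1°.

54.7°

The equidistant cylindrical projection with φ₀ = 33.4° has h = 1 (meridians true) and k = cos φ₀ / cos φ along parallels.
At 72°: h = 1.000, k = 2.702; principal scales a = 2.702, b = 1.000.
sin(ω/2) = (a − b)/(a + b) = 1.702/3.702 = 0.4597, so ω = 2 arcsin(0.4597) ≈ 54.7°.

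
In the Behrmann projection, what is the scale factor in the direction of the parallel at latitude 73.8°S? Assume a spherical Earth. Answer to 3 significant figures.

3.10

The Behrmann projection is cylindrical equal-area with φ₀ = 30°. Cylindrical equal-area (φ₀ = 30°): h = cos φ / cos 30° along meridians, k = cos 30° / cos φ along parallels; h·k = 1.
k = cos 30° / cos 73.8° = 0.8660/0.2790 = 3.104.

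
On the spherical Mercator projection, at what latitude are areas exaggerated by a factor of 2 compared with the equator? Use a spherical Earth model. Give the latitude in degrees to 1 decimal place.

45.0°

Mercator areal scale is sec²φ.
sec²φ = 2  ⇒  cos²φ = 0.5000  ⇒  cos φ = 0.7071.
φ = arccos(0.7071) ≈ 45.0°.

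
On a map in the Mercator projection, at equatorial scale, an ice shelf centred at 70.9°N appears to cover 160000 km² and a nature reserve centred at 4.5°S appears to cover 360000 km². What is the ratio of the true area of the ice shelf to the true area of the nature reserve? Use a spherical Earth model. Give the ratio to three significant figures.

On Mercator the areal scale is sec²φ, so true area = apparent × cos²φ.
True area of ice shelf: 160000 × cos²(70.9°) = 160000 × 0.1071 = 17130 km².
True area of nature reserve: 360000 × cos²(4.5°) = 360000 × 0.9938 = 357800 km².
Ratio = 17130 / 357800 ≈ 0.0479.

0.0479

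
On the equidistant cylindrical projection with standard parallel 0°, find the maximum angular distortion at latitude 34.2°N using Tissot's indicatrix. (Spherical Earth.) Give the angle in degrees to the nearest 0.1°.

For the equirectangular projection with φ₀ = 0 (plate carrée), h = 1 along meridians and k = sec φ along parallels.
At 34.2°: h = 1.000, k = 1.209; principal scales a = 1.209, b = 1.000.
sin(ω/2) = (a − b)/(a + b) = 0.2091/2.209 = 0.09464, so ω = 2 arcsin(0.09464) ≈ 10.9°.

10.9°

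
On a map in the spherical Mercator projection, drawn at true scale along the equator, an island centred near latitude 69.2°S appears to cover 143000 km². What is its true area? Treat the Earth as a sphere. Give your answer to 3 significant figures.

For Mercator, h = k = sec φ (a conformal cylindrical projection has a single point scale, 1/cos φ).
Areal scale = k² = sec²φ = 1/cos²(69.2°) = 1/0.3551² = 7.930.
True area = apparent / (areal scale) = 143000 / 7.930 ≈ 18000 km².

18000 km²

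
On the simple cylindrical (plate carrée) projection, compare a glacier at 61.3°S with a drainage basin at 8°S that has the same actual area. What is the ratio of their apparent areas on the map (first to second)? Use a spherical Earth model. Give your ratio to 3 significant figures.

Plate carrée maps x = Rλ, y = Rφ. The meridian scale is h = 1 and the parallel scale is k = 1/cos φ = sec φ.
Areal scale at 61.3°: h·k = 1.000 × 2.082 = 2.082.
Areal scale at 8°: h·k = 1.000 × 1.010 = 1.010.
Ratio = 2.082/1.010 ≈ 2.06.

2.06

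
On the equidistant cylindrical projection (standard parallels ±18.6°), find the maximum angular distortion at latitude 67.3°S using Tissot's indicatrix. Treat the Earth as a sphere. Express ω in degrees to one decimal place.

49.8°

The equidistant cylindrical projection with φ₀ = 18.6° has h = 1 (meridians true) and k = cos φ₀ / cos φ along parallels.
At 67.3°: h = 1.000, k = 2.456; principal scales a = 2.456, b = 1.000.
sin(ω/2) = (a − b)/(a + b) = 1.456/3.456 = 0.4213, so ω = 2 arcsin(0.4213) ≈ 49.8°.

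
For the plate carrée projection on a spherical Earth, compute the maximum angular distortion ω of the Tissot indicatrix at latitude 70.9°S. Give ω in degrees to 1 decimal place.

For the equirectangular projection with φ₀ = 0 (plate carrée), h = 1 along meridians and k = sec φ along parallels.
At 70.9°: h = 1.000, k = 3.056; principal scales a = 3.056, b = 1.000.
sin(ω/2) = (a − b)/(a + b) = 2.056/4.056 = 0.5069, so ω = 2 arcsin(0.5069) ≈ 60.9°.

60.9°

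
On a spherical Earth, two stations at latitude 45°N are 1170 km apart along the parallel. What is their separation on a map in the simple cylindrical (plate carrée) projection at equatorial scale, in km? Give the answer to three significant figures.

1650 km

For the equirectangular projection with φ₀ = 0 (plate carrée), h = 1 along meridians and k = sec φ along parallels.
Along the parallel, k = sec 45° = 1/0.7071 = 1.414.
Map distance = 1170 × 1.414 ≈ 1650 km.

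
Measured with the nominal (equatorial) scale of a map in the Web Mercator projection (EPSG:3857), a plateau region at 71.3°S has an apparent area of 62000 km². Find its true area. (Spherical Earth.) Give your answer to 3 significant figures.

6370 km²

Mercator is conformal, so the point scale is isotropic: h = k = sec φ = 1/cos φ.
Areal scale = k² = sec²φ = 1/cos²(71.3°) = 1/0.3206² = 9.728.
True area = apparent / (areal scale) = 62000 / 9.728 ≈ 6370 km².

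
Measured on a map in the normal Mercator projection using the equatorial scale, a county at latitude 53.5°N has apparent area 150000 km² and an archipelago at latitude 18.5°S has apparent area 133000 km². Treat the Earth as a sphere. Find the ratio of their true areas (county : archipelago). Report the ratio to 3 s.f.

Since Mercator area scale is 1/cos²φ, the true area equals the apparent area multiplied by cos²φ.
True area of county: 150000 × cos²(53.5°) = 150000 × 0.3538 = 53070 km².
True area of archipelago: 133000 × cos²(18.5°) = 133000 × 0.8993 = 119600 km².
Ratio = 53070 / 119600 ≈ 0.444.

0.444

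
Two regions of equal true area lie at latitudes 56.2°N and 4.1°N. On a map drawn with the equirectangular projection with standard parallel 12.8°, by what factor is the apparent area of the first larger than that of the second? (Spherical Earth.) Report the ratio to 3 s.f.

1.79

With standard parallel φ₀ = 12.8°, the equirectangular projection gives x = Rλ cos φ₀, y = Rφ, so h = 1 and k = cos 12.8° / cos φ.
Areal scale at 56.2°: h·k = 1.000 × 1.753 = 1.753.
Areal scale at 4.1°: h·k = 1.000 × 0.9777 = 0.9777.
Ratio = 1.753/0.9777 ≈ 1.79.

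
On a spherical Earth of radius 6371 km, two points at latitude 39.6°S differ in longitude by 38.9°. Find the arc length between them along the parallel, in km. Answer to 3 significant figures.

Arc length along a parallel = R cos φ · Δλ (with Δλ in radians).
= 6371 × cos 39.6° × (38.9° × π/180) = 6371 × 0.7705 × 0.6789 ≈ 3330 km.

3330 km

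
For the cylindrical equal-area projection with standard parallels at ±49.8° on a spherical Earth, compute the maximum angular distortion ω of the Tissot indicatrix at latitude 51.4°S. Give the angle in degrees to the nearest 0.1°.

For cylindrical equal-area with standard parallel φ₀, h = cos φ / cos φ₀ and k = cos φ₀ / cos φ, so h·k = 1.
At 51.4°: h = 0.9666, k = 1.035; principal scales a = 1.035, b = 0.9666.
sin(ω/2) = (a − b)/(a + b) = 0.06802/2.001 = 0.03399, so ω = 2 arcsin(0.03399) ≈ 3.9°.

3.9°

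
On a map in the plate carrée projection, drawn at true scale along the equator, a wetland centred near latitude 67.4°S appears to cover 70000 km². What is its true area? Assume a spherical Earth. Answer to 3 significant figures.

Plate carrée maps x = Rλ, y = Rφ. The meridian scale is h = 1 and the parallel scale is k = 1/cos φ = sec φ.
Areal scale = h·k = 1 × sec φ; at 67.4°, h = 1.000, k = 2.602, so h·k = 2.602.
True area = apparent / (areal scale) = 70000 / 2.602 ≈ 26900 km².

26900 km²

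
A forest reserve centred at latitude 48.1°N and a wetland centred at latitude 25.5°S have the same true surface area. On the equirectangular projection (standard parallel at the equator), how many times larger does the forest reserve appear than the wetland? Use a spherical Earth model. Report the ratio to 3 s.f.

In the plate carrée (x = Rλ, y = Rφ), meridians are true-scale (h = 1) and parallels are stretched by k = sec φ.
Areal scale at 48.1°: h·k = 1.000 × 1.497 = 1.497.
Areal scale at 25.5°: h·k = 1.000 × 1.108 = 1.108.
Ratio = 1.497/1.108 ≈ 1.35.

1.35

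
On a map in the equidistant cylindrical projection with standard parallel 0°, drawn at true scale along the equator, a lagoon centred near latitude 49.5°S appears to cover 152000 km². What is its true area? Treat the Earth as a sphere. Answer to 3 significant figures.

98700 km²

In the plate carrée (x = Rλ, y = Rφ), meridians are true-scale (h = 1) and parallels are stretched by k = sec φ.
Areal scale = h·k = 1 × sec φ; at 49.5°, h = 1.000, k = 1.540, so h·k = 1.540.
True area = apparent / (areal scale) = 152000 / 1.540 ≈ 98700 km².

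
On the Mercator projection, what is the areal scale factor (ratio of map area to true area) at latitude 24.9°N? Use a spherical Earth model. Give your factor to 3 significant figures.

1.22

For Mercator, h = k = sec φ (a conformal cylindrical projection has a single point scale, 1/cos φ).
Areal scale = k² = sec²φ = 1/cos²(24.9°) = 1/0.9070² = 1.215.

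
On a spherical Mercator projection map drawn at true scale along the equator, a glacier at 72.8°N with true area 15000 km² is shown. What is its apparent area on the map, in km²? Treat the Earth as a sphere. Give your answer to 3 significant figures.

172000 km²

The Mercator projection is conformal; its linear scale factor is the same in every direction and equals sec φ = 1/cos φ.
Areal scale = k² = sec²φ = 1/cos²(72.8°) = 1/0.2957² = 11.44.
Apparent area = 15000 × 11.44 ≈ 172000 km².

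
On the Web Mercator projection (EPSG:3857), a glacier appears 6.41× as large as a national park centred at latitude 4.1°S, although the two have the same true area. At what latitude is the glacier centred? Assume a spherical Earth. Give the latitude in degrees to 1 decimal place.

On Mercator, (apparent₁)/(apparent₂) = sec²φ₁ / sec²φ₂ when true areas are equal.
cos²φ₂ / cos²φ₁ = 6.41  ⇒  cos φ₁ = cos 4.1° / √6.41 = 0.9974/2.532 = 0.3940.
φ₁ = arccos(0.3940) ≈ 66.8°.

66.8°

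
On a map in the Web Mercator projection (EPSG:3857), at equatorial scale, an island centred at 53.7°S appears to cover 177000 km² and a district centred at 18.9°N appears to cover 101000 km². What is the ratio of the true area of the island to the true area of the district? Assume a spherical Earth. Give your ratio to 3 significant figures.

0.686

On Mercator the areal scale is sec²φ, so true area = apparent × cos²φ.
True area of island: 177000 × cos²(53.7°) = 177000 × 0.3505 = 62030 km².
True area of district: 101000 × cos²(18.9°) = 101000 × 0.8951 = 90400 km².
Ratio = 62030 / 90400 ≈ 0.686.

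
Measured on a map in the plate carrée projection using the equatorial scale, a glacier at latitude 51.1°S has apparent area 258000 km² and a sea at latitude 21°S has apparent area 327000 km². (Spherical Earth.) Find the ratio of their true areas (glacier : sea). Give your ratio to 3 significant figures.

On the plate carrée, areal scale = h·k = 1 × sec φ, so true area = apparent × cos φ.
True area of glacier: 258000 × cos(51.1°) = 258000 × 0.6280 = 162000 km².
True area of sea: 327000 × cos(21°) = 327000 × 0.9336 = 305300 km².
Ratio = 162000 / 305300 ≈ 0.531.

0.531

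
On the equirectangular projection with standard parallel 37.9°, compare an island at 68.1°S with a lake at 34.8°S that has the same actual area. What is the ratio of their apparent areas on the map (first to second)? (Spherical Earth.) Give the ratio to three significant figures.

In the equirectangular projection with standard parallel φ₀ = 37.9° (x = Rλ cos φ₀, y = Rφ), meridians are true-scale (h = 1) and the parallel scale is k = cos φ₀ / cos φ.
Areal scale at 68.1°: h·k = 1.000 × 2.116 = 2.116.
Areal scale at 34.8°: h·k = 1.000 × 0.9610 = 0.9610.
Ratio = 2.116/0.9610 ≈ 2.20.

2.20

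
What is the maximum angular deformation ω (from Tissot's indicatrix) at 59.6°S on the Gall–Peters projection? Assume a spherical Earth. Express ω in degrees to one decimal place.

37.6°

Gall–Peters is a cylindrical equal-area projection with standard parallels at ±45°. Cylindrical equal-area (φ₀ = 45°): h = cos φ / cos 45° along meridians, k = cos 45° / cos φ along parallels; h·k = 1.
At 59.6°: h = 0.7156, k = 1.397; principal scales a = 1.397, b = 0.7156.
sin(ω/2) = (a − b)/(a + b) = 0.6817/2.113 = 0.3226, so ω = 2 arcsin(0.3226) ≈ 37.6°.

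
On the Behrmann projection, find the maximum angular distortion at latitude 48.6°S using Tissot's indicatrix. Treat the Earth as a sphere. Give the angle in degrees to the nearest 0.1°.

30.5°

The Behrmann projection is cylindrical equal-area with φ₀ = 30°. A cylindrical equal-area projection with standard parallel φ₀ has meridian scale h = cos φ / cos φ₀ and parallel scale k = cos φ₀ / cos φ (so areas are preserved, h·k = 1).
At 48.6°: h = 0.7636, k = 1.310; principal scales a = 1.310, b = 0.7636.
sin(ω/2) = (a − b)/(a + b) = 0.5459/2.073 = 0.2633, so ω = 2 arcsin(0.2633) ≈ 30.5°.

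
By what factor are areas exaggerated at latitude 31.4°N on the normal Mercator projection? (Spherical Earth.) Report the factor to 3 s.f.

For Mercator, h = k = sec φ (a conformal cylindrical projection has a single point scale, 1/cos φ).
Areal scale = k² = sec²φ = 1/cos²(31.4°) = 1/0.8536² = 1.373.

1.37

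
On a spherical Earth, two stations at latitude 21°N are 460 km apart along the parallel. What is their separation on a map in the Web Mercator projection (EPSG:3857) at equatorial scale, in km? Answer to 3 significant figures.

Mercator is conformal, so the point scale is isotropic: h = k = sec φ = 1/cos φ.
Along the parallel, k = sec 21° = 1/0.9336 = 1.071.
Map distance = 460 × 1.071 ≈ 493 km.

493 km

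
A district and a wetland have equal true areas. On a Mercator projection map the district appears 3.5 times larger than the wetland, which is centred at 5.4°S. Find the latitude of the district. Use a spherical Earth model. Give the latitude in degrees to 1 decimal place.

57.8°

For equal true areas on Mercator, apparent areas scale as sec²φ, so the ratio is cos²φ₂ / cos²φ₁.
cos²φ₂ / cos²φ₁ = 3.5  ⇒  cos φ₁ = cos 5.4° / √3.5 = 0.9956/1.871 = 0.5322.
φ₁ = arccos(0.5322) ≈ 57.8°.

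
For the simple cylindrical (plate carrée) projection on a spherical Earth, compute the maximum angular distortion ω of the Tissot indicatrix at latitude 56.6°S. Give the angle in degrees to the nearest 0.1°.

33.7°

In the plate carrée (x = Rλ, y = Rφ), meridians are true-scale (h = 1) and parallels are stretched by k = sec φ.
At 56.6°: h = 1.000, k = 1.817; principal scales a = 1.817, b = 1.000.
sin(ω/2) = (a − b)/(a + b) = 0.8166/2.817 = 0.2899, so ω = 2 arcsin(0.2899) ≈ 33.7°.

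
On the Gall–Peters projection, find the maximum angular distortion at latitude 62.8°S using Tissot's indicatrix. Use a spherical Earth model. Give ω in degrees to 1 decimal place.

Gall–Peters is a cylindrical equal-area projection with standard parallels at ±45°. For cylindrical equal-area with standard parallel φ₀, h = cos φ / cos φ₀ and k = cos φ₀ / cos φ, so h·k = 1.
At 62.8°: h = 0.6464, k = 1.547; principal scales a = 1.547, b = 0.6464.
sin(ω/2) = (a − b)/(a + b) = 0.9005/2.193 = 0.4106, so ω = 2 arcsin(0.4106) ≈ 48.5°.

48.5°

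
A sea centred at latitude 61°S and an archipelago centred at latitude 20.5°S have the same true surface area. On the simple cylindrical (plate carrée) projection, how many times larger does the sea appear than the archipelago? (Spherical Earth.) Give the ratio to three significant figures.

1.93

In the plate carrée (x = Rλ, y = Rφ), meridians are true-scale (h = 1) and parallels are stretched by k = sec φ.
Areal scale at 61°: h·k = 1.000 × 2.063 = 2.063.
Areal scale at 20.5°: h·k = 1.000 × 1.068 = 1.068.
Ratio = 2.063/1.068 ≈ 1.93.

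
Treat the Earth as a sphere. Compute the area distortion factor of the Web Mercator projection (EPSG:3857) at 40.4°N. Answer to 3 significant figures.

1.72

For Mercator, h = k = sec φ (a conformal cylindrical projection has a single point scale, 1/cos φ).
Areal scale = k² = sec²φ = 1/cos²(40.4°) = 1/0.7615² = 1.724.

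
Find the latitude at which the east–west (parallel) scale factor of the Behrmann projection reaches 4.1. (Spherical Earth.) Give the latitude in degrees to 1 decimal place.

77.8°

The Behrmann projection is cylindrical equal-area with φ₀ = 30°. A cylindrical equal-area projection with standard parallel φ₀ has meridian scale h = cos φ / cos φ₀ and parallel scale k = cos φ₀ / cos φ (so areas are preserved, h·k = 1).
k = cos φ₀ / cos φ = 4.1  ⇒  cos φ = cos 30° / 4.1 = 0.2112.
φ = arccos(0.2112) ≈ 77.8°.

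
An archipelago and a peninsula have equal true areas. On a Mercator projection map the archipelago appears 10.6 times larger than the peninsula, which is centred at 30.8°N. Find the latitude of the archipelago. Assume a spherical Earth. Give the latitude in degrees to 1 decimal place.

74.7°

Mercator areal scale is sec²φ, so apparent-area ratio = sec²φ₁ / sec²φ₂ = cos²φ₂ / cos²φ₁.
cos²φ₂ / cos²φ₁ = 10.6  ⇒  cos φ₁ = cos 30.8° / √10.6 = 0.8590/3.256 = 0.2638.
φ₁ = arccos(0.2638) ≈ 74.7°.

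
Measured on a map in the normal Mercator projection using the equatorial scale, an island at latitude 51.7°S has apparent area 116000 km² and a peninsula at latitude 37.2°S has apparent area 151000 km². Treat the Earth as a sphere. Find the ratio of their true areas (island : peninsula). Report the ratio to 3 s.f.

On Mercator the areal scale is sec²φ, so true area = apparent × cos²φ.
True area of island: 116000 × cos²(51.7°) = 116000 × 0.3841 = 44560 km².
True area of peninsula: 151000 × cos²(37.2°) = 151000 × 0.6345 = 95800 km².
Ratio = 44560 / 95800 ≈ 0.465.

0.465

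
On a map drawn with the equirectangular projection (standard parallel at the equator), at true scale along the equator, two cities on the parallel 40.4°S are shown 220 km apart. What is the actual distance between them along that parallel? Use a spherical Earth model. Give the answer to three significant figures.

In the plate carrée (x = Rλ, y = Rφ), meridians are true-scale (h = 1) and parallels are stretched by k = sec φ.
Along the parallel at 40.4°, map distances are exaggerated by k = sec 40.4° = 1.313.
True distance = 220 / 1.313 = 220 × cos 40.4° ≈ 168 km.

168 km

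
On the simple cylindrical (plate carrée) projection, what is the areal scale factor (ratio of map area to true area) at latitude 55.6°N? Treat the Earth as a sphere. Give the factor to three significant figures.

Plate carrée maps x = Rλ, y = Rφ. The meridian scale is h = 1 and the parallel scale is k = 1/cos φ = sec φ.
Areal scale = h·k = 1 × sec φ; at 55.6°, h = 1.000, k = 1.770, so h·k = 1.770.

1.77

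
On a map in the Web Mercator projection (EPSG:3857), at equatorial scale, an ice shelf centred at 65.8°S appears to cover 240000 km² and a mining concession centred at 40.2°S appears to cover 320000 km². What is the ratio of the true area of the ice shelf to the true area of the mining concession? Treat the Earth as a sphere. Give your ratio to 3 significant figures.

0.216

On Mercator the areal scale is sec²φ, so true area = apparent × cos²φ.
True area of ice shelf: 240000 × cos²(65.8°) = 240000 × 0.1680 = 40330 km².
True area of mining concession: 320000 × cos²(40.2°) = 320000 × 0.5834 = 186700 km².
Ratio = 40330 / 186700 ≈ 0.216.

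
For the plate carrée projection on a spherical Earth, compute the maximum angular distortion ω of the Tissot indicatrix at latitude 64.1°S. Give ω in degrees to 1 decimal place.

For the equirectangular projection with φ₀ = 0 (plate carrée), h = 1 along meridians and k = sec φ along parallels.
At 64.1°: h = 1.000, k = 2.289; principal scales a = 2.289, b = 1.000.
sin(ω/2) = (a − b)/(a + b) = 1.289/3.289 = 0.3920, so ω = 2 arcsin(0.3920) ≈ 46.2°.

46.2°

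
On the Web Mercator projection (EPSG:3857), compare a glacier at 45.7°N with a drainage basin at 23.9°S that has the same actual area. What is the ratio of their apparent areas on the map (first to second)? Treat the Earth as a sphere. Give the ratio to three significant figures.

1.71

On Mercator, area is exaggerated by sec²φ = 1/cos²φ.
At 45.7°: sec²(45.7°) = 1/0.6984² = 2.050.
At 23.9°: sec²(23.9°) = 1/0.9143² = 1.196.
Ratio = 2.050/1.196 = cos²(23.9°)/cos²(45.7°) ≈ 1.71.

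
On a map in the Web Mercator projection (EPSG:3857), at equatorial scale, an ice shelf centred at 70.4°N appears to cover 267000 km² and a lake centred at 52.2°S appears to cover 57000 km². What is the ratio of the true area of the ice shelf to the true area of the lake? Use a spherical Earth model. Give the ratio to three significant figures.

Mercator's areal exaggeration is sec²φ; hence true area = (apparent area) · cos²φ.
True area of ice shelf: 267000 × cos²(70.4°) = 267000 × 0.1125 = 30040 km².
True area of lake: 57000 × cos²(52.2°) = 57000 × 0.3757 = 21410 km².
Ratio = 30040 / 21410 ≈ 1.40.

1.40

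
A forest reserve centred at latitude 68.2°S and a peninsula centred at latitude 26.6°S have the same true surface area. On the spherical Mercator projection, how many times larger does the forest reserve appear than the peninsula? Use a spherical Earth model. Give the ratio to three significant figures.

On Mercator, area is exaggerated by sec²φ = 1/cos²φ.
At 68.2°: sec²(68.2°) = 1/0.3714² = 7.251.
At 26.6°: sec²(26.6°) = 1/0.8942² = 1.251.
Ratio = 7.251/1.251 = cos²(26.6°)/cos²(68.2°) ≈ 5.80.

5.80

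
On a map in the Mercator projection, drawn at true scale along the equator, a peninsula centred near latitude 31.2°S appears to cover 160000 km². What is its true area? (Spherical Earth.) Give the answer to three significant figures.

117000 km²

For Mercator, h = k = sec φ (a conformal cylindrical projection has a single point scale, 1/cos φ).
Areal scale = k² = sec²φ = 1/cos²(31.2°) = 1/0.8554² = 1.367.
True area = apparent / (areal scale) = 160000 / 1.367 ≈ 117000 km².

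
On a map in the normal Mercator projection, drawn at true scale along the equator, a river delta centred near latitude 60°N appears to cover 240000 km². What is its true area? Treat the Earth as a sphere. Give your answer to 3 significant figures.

60000 km²

The Mercator projection is conformal; its linear scale factor is the same in every direction and equals sec φ = 1/cos φ.
Areal scale = k² = sec²φ = 1/cos²(60°) = 1/0.5000² = 4.000.
True area = apparent / (areal scale) = 240000 / 4.000 ≈ 60000 km².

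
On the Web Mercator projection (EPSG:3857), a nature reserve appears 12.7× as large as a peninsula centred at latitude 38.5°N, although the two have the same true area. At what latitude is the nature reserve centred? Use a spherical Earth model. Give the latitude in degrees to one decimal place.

Mercator areal scale is sec²φ, so apparent-area ratio = sec²φ₁ / sec²φ₂ = cos²φ₂ / cos²φ₁.
cos²φ₂ / cos²φ₁ = 12.7  ⇒  cos φ₁ = cos 38.5° / √12.7 = 0.7826/3.564 = 0.2196.
φ₁ = arccos(0.2196) ≈ 77.3°.

77.3°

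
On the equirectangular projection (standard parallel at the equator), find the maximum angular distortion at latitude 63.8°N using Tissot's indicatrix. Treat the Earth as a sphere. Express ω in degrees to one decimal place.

In the plate carrée (x = Rλ, y = Rφ), meridians are true-scale (h = 1) and parallels are stretched by k = sec φ.
At 63.8°: h = 1.000, k = 2.265; principal scales a = 2.265, b = 1.000.
sin(ω/2) = (a − b)/(a + b) = 1.265/3.265 = 0.3874, so ω = 2 arcsin(0.3874) ≈ 45.6°.

45.6°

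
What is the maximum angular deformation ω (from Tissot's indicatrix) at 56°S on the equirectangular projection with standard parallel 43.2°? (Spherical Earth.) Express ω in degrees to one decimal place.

15.1°

The equidistant cylindrical projection with φ₀ = 43.2° has h = 1 (meridians true) and k = cos φ₀ / cos φ along parallels.
At 56°: h = 1.000, k = 1.304; principal scales a = 1.304, b = 1.000.
sin(ω/2) = (a − b)/(a + b) = 0.3036/2.304 = 0.1318, so ω = 2 arcsin(0.1318) ≈ 15.1°.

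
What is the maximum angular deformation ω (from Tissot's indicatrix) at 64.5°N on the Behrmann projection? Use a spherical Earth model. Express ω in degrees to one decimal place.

The Behrmann projection is cylindrical equal-area with φ₀ = 30°. A cylindrical equal-area projection with standard parallel φ₀ has meridian scale h = cos φ / cos φ₀ and parallel scale k = cos φ₀ / cos φ (so areas are preserved, h·k = 1).
At 64.5°: h = 0.4971, k = 2.012; principal scales a = 2.012, b = 0.4971.
sin(ω/2) = (a − b)/(a + b) = 1.515/2.509 = 0.6037, so ω = 2 arcsin(0.6037) ≈ 74.3°.

74.3°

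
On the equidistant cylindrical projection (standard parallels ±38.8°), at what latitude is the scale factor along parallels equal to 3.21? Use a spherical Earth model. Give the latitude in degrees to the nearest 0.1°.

75.9°

The equidistant cylindrical projection with φ₀ = 38.8° has h = 1 (meridians true) and k = cos φ₀ / cos φ along parallels.
k = cos φ₀ / cos φ = 3.21  ⇒  cos φ = cos 38.8° / 3.21 = 0.2428.
φ = arccos(0.2428) ≈ 75.9°.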